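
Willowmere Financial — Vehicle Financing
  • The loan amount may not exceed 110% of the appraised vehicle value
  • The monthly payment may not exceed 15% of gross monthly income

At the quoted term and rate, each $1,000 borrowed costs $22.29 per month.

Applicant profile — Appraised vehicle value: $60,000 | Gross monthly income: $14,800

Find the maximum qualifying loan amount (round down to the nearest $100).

$66,000

Payment cap: 15% × $14,800 = $2,220/month.
At $22.29 per $1,000, that supports 2,220/22.29 × 1,000 ≈ $99,596 → $99,500.
LTV cap: 110% × $60,000 = $66,000 → $66,000.
Binding constraint: loan-to-value.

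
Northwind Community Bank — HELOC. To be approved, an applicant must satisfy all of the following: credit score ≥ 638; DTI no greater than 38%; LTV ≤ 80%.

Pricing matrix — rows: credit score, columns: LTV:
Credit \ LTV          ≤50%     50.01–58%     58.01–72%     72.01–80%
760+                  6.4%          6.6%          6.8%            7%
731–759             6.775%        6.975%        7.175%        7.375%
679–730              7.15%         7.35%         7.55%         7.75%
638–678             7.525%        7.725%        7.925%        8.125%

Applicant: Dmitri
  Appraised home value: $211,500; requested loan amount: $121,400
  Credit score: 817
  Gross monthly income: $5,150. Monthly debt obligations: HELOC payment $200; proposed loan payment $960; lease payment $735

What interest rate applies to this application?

Credit score 817 ≥ 638; Total monthly debts = (200 + 960 + 735) = 1,895. Debt-to-income = 1,895/5,150 = 36.8% — meets 38% limit
Loan-to-value = 121,400/211,500 = 57.4% — pass (80% max)
Score 817 is in the 760+ band; LTV 57.4% is in the 50.01–58% band → 6.6%.

6.6%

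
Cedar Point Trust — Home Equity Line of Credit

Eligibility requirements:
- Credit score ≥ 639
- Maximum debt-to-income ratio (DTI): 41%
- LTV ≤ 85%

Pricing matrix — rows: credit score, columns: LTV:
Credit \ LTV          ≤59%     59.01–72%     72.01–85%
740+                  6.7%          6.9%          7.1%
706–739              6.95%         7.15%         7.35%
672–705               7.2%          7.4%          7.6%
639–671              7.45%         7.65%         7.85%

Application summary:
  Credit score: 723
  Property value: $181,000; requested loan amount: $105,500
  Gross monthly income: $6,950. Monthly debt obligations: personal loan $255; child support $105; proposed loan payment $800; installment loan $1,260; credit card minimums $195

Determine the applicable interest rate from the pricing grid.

Credit score 723 ≥ 639; Total monthly debts = (255 + 105 + 800 + 1,260 + 195) = 2,615. DTI = 2,615/6,950 = 37.6% ≤ 41%
LTV: 105,500 ÷ 181,000 = 58.3%, within 85% cap
Credit 723 → row 706–739; LTV 58.3% → column ≤59%. Grid cell → 6.95%.

6.95%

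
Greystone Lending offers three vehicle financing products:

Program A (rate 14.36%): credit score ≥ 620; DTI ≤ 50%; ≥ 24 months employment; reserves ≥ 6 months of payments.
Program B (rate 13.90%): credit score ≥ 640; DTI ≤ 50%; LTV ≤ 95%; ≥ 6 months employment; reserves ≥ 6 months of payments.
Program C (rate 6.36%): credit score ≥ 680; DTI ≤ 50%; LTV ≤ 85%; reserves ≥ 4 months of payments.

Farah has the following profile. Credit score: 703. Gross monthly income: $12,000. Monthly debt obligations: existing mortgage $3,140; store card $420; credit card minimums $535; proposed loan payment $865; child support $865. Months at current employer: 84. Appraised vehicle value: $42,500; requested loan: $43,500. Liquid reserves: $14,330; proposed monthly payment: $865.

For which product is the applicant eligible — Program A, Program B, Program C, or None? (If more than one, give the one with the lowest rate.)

Program A

Total debts = (3,140 + 420 + 535 + 865 + 865) = 5,825; DTI = 5,825/12,000 = 48.5%.
LTV = 43,500/42,500 = 102.4%.
Reserves = 14,330/865 = 16.6 months.
Program A: score 703 ≥ 620; DTI 48.5% ≤ 50%; employment 84 ≥ 24 mo; reserves 16.6 ≥ 6 mo → qualifies.
Program B: score 703 ≥ 640; DTI 48.5% ≤ 50%; LTV 102.4% > 95%; employment 84 ≥ 6 mo; reserves 16.6 ≥ 6 mo → does not qualify.
Program C: score 703 ≥ 680; DTI 48.5% ≤ 50%; LTV 102.4% > 85%; reserves 16.6 ≥ 4 mo → does not qualify.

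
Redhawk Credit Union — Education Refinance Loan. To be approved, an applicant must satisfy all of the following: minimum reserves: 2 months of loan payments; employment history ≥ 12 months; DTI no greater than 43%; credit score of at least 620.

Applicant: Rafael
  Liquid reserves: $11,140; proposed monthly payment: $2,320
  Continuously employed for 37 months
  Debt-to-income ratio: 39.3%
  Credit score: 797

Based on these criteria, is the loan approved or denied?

Reserves = 11,140/2,320 = 4.8 months ≥ 2
Employment 37 ≥ 12 months
DTI 39.3% ≤ 43%
Credit score 797 ≥ 620 (meets)
All criteria satisfied.

Approved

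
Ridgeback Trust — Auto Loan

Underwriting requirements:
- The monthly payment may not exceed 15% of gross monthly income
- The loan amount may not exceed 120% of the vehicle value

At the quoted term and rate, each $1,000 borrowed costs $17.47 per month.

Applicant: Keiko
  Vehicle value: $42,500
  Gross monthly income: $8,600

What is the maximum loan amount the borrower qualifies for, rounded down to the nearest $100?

$51,000

Payment cap: 15% × $8,600 = $1,290/month.
At $17.47 per $1,000, that supports 1,290/17.47 × 1,000 ≈ $73,840 → $73,800.
LTV cap: 120% × $42,500 = $51,000 → $51,000.
Binding constraint: loan-to-value.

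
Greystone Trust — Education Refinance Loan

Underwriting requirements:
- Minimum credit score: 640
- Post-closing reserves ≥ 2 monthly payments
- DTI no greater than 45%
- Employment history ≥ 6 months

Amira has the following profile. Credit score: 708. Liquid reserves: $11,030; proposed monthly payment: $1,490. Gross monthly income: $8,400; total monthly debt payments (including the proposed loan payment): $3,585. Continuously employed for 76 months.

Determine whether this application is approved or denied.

Credit score 708 ≥ 640 (meets)
Reserves = 11,030/1,490 = 7.4 months ≥ 2
Debt-to-income = 3,585/8,400 = 42.7% — meets 45% limit
Employment 76 ≥ 6 months
All criteria satisfied.

Approved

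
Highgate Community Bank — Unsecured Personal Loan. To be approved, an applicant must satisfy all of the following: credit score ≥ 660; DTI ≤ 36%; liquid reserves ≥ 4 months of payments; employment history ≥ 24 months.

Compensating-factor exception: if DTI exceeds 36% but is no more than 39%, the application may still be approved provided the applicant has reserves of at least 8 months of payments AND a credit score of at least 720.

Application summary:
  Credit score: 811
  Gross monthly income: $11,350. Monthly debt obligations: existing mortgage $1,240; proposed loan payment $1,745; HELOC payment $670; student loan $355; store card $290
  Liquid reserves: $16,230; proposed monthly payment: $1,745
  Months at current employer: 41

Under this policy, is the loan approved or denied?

Approved

Credit score 811 ≥ 660 (meets base)
Total debts = (1,240 + 1,745 + 670 + 355 + 290) = 4,300. DTI: 4,300 ÷ 11,350 = 37.9%, over the 36% base limit.
Reserves: 16,230 ÷ 1,745 = 9.3 months (meets 4-month minimum)
Employment 41 ≥ 24 months
37.9% falls in the override range (36%–39%), so the compensating-factor test applies.
Reserves 9.3 ≥ 8 months; credit score 811 ≥ 720.
Both override conditions satisfied; DTI exception granted.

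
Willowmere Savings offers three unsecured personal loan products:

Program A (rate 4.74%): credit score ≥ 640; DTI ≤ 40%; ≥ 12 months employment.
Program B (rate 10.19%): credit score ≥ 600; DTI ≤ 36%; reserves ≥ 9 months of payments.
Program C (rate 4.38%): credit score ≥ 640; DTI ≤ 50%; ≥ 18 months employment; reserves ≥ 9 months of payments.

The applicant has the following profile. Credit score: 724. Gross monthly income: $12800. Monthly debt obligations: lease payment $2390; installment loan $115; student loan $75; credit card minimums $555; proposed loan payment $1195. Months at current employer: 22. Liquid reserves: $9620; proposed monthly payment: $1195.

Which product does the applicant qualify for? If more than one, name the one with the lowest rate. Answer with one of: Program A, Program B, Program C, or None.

Program A

Total debts = (2,390 + 115 + 75 + 555 + 1,195) = 4,330; DTI = 4,330/12,800 = 33.8%.
Reserves = 9,620/1,195 = 8.1 months.
Program A: score 724 ≥ 640; DTI 33.8% ≤ 40%; employment 22 ≥ 12 mo → qualifies.
Program B: score 724 ≥ 600; DTI 33.8% ≤ 36%; reserves 8.1 < 9 mo → does not qualify.
Program C: score 724 ≥ 640; DTI 33.8% ≤ 50%; employment 22 ≥ 18 mo; reserves 8.1 < 9 mo → does not qualify.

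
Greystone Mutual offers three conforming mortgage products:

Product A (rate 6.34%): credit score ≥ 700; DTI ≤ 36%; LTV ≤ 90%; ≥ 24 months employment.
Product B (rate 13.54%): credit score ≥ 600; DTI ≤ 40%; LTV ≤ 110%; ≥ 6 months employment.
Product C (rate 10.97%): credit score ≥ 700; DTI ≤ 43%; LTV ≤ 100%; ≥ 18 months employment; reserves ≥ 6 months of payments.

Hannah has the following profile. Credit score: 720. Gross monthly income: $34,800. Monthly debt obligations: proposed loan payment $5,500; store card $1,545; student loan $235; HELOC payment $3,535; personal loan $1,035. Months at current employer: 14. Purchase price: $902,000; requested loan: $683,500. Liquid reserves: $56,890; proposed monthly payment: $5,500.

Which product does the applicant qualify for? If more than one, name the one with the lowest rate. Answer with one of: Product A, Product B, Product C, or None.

Total debts = (5,500 + 1,545 + 235 + 3,535 + 1,035) = 11,850; DTI = 11,850/34,800 = 34.1%.
LTV = 683,500/902,000 = 75.8%.
Reserves = 56,890/5,500 = 10.3 months.
Product A: score 720 ≥ 700; DTI 34.1% ≤ 36%; LTV 75.8% ≤ 90%; employment 14 < 24 mo → does not qualify.
Product B: score 720 ≥ 600; DTI 34.1% ≤ 40%; LTV 75.8% ≤ 110%; employment 14 ≥ 6 mo → qualifies.
Product C: score 720 ≥ 700; DTI 34.1% ≤ 43%; LTV 75.8% ≤ 100%; employment 14 < 18 mo; reserves 10.3 ≥ 6 mo → does not qualify.

Product B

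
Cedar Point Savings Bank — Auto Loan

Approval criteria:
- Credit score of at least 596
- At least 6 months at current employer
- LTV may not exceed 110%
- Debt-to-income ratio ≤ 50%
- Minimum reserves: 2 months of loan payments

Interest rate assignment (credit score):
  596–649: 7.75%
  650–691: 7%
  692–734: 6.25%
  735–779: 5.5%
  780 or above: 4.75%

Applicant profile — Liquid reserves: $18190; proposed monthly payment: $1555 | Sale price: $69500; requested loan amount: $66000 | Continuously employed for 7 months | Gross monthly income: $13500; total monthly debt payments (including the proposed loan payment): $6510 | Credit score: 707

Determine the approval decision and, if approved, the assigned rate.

Credit score 707 ≥ 596 (meets minimum)
Loan-to-value = 66,000/69,500 = 95% — pass (110% max)
Debt-to-income = 6,510/13,500 = 48.2% — meets 50% limit
Employment 7 ≥ 6 months
Reserves = 18,190/1,555 = 11.7 months ≥ 2
All requirements met. Score 707 falls in the 692–734 tier → 6.25%.

Approved at 6.25%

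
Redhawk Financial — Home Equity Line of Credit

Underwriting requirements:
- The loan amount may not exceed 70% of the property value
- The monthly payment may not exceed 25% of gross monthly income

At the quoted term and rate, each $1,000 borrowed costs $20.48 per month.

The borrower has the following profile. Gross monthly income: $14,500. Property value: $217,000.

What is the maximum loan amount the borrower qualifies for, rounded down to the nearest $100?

$151,900

Payment cap: 25% × $14,500 = $3,625/month.
At $20.48 per $1,000, that supports 3,625/20.48 × 1,000 ≈ $177,001 → $177,000.
LTV cap: 70% × $217,000 = $151,900 → $151,900.
Binding constraint: loan-to-value.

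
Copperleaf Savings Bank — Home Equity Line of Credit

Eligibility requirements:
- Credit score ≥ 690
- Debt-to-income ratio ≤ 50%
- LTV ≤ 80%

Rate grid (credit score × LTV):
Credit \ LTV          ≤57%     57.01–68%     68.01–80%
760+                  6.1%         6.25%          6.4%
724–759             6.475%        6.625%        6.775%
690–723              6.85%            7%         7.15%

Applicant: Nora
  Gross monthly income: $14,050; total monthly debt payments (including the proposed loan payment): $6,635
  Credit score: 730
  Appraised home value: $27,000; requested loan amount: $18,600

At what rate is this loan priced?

6.775%

Credit score 730 ≥ 690; Debt-to-income = 6,635/14,050 = 47.2% — meets 50% limit
Loan-to-value = 18,600/27,000 = 68.9% — pass (80% max)
Credit 730 → row 724–759; LTV 68.9% → column 68.01–80%. Grid cell → 6.775%.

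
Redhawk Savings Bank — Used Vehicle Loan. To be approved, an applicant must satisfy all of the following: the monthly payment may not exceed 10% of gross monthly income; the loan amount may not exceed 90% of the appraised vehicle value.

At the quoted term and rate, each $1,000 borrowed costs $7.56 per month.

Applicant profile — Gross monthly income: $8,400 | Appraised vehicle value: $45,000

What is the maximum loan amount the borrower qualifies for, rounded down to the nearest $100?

$40,500

Payment cap: 10% × $8,400 = $840/month.
At $7.56 per $1,000, that supports 840/7.56 × 1,000 ≈ $111,111 → $111,100.
LTV cap: 90% × $45,000 = $40,500 → $40,500.
Binding constraint: loan-to-value.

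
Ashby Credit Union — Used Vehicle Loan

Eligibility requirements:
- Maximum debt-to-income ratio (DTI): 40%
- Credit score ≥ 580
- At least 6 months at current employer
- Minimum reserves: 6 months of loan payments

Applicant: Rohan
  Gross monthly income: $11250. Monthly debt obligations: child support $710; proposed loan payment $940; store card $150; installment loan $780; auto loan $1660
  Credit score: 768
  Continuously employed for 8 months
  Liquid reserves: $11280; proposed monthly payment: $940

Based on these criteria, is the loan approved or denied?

Total monthly debts = (710 + 940 + 150 + 780 + 1,660) = 4,240. DTI = 4,240/11,250 = 37.7% ≤ 40%
Credit score 768 ≥ 580 (meets)
Employment 8 ≥ 6 months
Reserves: 11,280 ÷ 940 = 12.0 months (meets 6-month minimum)
All criteria satisfied.

Approved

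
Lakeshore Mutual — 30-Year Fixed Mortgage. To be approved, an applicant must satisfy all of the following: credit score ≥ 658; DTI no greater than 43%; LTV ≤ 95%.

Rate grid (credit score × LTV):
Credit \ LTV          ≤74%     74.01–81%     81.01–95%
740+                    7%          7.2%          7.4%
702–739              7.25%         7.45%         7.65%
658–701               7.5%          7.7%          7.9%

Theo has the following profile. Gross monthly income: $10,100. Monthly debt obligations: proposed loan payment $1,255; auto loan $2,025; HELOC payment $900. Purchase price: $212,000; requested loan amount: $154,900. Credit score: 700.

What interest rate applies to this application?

Credit score 700 ≥ 658; Total monthly debts = (1,255 + 2,025 + 900) = 4,180. DTI: 4,180 ÷ 10,100 = 41.4%, within the 43% cap
LTV = 154,900/212,000 = 73.1% ≤ 95%
Score 700 is in the 658–701 band; LTV 73.1% is in the ≤74% band → 7.5%.

7.5%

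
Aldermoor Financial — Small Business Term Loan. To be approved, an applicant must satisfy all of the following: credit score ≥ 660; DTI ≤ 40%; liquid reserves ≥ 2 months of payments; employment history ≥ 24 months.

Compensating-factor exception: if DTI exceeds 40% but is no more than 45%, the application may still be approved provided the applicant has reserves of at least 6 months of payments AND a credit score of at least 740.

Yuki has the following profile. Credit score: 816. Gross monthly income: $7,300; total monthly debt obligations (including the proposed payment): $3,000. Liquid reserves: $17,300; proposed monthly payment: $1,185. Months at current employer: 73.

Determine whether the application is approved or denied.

Approved

Credit score 816 ≥ 660 (meets base)
DTI = 3,000/7,300 = 41.1% > 40% — standard DTI limit exceeded.
Liquid reserves cover 17,300/1,185 = 14.6 months — ≥ 2 required
Employment 73 ≥ 24 months
DTI 41.1% is within the 40%–45% exception band; checking compensating factors.
Override check — reserves: 14.6 mo (ok); score: 816 (ok).
Both override conditions satisfied; DTI exception granted.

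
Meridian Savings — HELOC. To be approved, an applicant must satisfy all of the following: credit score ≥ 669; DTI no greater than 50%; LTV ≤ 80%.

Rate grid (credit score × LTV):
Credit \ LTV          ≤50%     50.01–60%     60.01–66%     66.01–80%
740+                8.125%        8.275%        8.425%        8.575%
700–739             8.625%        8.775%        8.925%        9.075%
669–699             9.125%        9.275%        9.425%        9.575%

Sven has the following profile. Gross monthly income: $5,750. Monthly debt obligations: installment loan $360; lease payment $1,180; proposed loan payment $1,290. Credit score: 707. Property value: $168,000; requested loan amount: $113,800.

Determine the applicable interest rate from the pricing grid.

Credit score 707 ≥ 669; Total monthly debts = (360 + 1,180 + 1,290) = 2,830. DTI: 2,830 ÷ 5,750 = 49.2%, within the 50% cap
Loan-to-value = 113,800/168,000 = 67.7% — pass (80% max)
Score 707 is in the 700–739 band; LTV 67.7% is in the 66.01–80% band → 9.075%.

9.075%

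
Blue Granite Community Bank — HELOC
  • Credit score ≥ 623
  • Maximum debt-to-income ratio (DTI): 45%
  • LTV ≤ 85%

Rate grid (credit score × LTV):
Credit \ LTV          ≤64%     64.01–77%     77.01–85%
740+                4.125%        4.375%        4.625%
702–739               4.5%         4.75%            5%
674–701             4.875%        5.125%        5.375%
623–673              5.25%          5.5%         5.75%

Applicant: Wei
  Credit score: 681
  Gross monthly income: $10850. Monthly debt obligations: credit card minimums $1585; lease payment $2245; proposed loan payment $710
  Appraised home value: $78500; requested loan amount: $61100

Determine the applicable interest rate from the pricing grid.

Credit score 681 ≥ 623; Total monthly debts = (1,585 + 2,245 + 710) = 4,540. DTI = 4,540/10,850 = 41.8% ≤ 45%
Loan-to-value = 61,100/78,500 = 77.8% — pass (85% max)
Score 681 is in the 674–701 band; LTV 77.8% is in the 77.01–85% band → 5.375%.

5.375%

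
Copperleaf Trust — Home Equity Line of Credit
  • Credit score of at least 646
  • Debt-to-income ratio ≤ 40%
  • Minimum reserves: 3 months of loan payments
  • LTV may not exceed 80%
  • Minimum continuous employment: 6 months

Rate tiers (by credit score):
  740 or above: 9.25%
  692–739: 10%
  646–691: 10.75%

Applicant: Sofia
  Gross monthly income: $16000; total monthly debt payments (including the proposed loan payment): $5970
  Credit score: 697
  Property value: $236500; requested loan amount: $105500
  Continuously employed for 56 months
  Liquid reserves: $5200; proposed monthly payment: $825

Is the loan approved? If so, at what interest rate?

Approved at 10%

Credit score 697 ≥ 646 (meets minimum)
Employment 56 ≥ 6 months
LTV = 105,500/236,500 = 44.6% ≤ 80%
Reserves = 5,200/825 = 6.3 months ≥ 3
Debt-to-income = 5,970/16,000 = 37.3% — meets 40% limit
All requirements met. Score 697 falls in the 692–739 tier → 10%.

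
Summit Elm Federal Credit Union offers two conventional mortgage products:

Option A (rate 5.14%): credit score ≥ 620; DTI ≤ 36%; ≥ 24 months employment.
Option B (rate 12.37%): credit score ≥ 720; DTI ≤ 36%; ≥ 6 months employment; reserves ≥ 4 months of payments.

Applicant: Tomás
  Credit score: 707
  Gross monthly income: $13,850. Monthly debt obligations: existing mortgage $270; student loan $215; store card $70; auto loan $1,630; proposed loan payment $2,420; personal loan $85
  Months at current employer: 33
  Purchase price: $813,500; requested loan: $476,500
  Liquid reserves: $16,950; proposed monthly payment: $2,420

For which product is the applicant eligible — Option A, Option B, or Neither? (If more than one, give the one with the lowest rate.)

Option A

Total debts = (270 + 215 + 70 + 1,630 + 2,420 + 85) = 4,690; DTI = 4,690/13,850 = 33.9%.
LTV = 476,500/813,500 = 58.6%.
Reserves = 16,950/2,420 = 7.0 months.
Option A: score 707 ≥ 620; DTI 33.9% ≤ 36%; employment 33 ≥ 24 mo → qualifies.
Option B: score 707 < 720; DTI 33.9% ≤ 36%; employment 33 ≥ 6 mo; reserves 7.0 ≥ 4 mo → does not qualify.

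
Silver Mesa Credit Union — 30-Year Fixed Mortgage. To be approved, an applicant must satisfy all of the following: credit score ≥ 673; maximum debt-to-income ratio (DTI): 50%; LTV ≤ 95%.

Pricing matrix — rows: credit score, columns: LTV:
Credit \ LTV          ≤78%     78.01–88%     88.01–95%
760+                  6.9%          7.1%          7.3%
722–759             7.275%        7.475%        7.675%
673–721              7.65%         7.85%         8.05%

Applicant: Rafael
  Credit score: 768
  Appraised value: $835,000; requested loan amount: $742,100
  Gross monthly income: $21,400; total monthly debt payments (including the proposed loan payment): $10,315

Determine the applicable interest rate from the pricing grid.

Credit score 768 ≥ 673; DTI = 10,315/21,400 = 48.2% ≤ 50%
Loan-to-value = 742,100/835,000 = 88.9% — pass (95% max)
Credit 768 → row 760+; LTV 88.9% → column 88.01–95%. Grid cell → 7.3%.

7.3%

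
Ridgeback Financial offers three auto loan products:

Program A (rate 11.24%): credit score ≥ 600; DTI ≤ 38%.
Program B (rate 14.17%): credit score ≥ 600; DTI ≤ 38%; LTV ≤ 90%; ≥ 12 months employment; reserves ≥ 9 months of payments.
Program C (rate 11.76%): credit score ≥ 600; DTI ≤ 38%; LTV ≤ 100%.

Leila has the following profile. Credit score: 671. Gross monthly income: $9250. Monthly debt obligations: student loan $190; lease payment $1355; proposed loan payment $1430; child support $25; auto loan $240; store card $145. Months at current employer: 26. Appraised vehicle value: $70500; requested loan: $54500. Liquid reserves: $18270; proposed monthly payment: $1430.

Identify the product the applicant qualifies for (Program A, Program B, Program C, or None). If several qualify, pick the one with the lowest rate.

Program A

Total debts = (190 + 1,355 + 1,430 + 25 + 240 + 145) = 3,385; DTI = 3,385/9,250 = 36.6%.
LTV = 54,500/70,500 = 77.3%.
Reserves = 18,270/1,430 = 12.8 months.
Program A: score 671 ≥ 600; DTI 36.6% ≤ 38% → qualifies.
Program B: score 671 ≥ 600; DTI 36.6% ≤ 38%; LTV 77.3% ≤ 90%; employment 26 ≥ 12 mo; reserves 12.8 ≥ 9 mo → qualifies.
Program C: score 671 ≥ 600; DTI 36.6% ≤ 38%; LTV 77.3% ≤ 100% → qualifies.
Qualifying: Program A, Program B, Program C. Lowest rate is 11.24% → Program A.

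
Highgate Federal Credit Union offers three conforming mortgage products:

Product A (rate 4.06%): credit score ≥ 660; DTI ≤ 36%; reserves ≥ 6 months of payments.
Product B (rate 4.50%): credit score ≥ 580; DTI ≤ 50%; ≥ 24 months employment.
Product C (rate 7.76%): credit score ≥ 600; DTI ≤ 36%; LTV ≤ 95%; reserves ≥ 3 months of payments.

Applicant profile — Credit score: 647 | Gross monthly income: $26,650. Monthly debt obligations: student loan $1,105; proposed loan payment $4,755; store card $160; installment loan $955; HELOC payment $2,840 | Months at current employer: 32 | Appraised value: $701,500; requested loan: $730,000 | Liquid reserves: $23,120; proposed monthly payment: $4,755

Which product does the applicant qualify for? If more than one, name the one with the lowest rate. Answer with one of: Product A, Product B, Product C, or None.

Product B

Total debts = (1,105 + 4,755 + 160 + 955 + 2,840) = 9,815; DTI = 9,815/26,650 = 36.8%.
LTV = 730,000/701,500 = 104.1%.
Reserves = 23,120/4,755 = 4.9 months.
Product A: score 647 < 660; DTI 36.8% > 36%; reserves 4.9 < 6 mo → does not qualify.
Product B: score 647 ≥ 580; DTI 36.8% ≤ 50%; employment 32 ≥ 24 mo → qualifies.
Product C: score 647 ≥ 600; DTI 36.8% > 36%; LTV 104.1% > 95%; reserves 4.9 ≥ 3 mo → does not qualify.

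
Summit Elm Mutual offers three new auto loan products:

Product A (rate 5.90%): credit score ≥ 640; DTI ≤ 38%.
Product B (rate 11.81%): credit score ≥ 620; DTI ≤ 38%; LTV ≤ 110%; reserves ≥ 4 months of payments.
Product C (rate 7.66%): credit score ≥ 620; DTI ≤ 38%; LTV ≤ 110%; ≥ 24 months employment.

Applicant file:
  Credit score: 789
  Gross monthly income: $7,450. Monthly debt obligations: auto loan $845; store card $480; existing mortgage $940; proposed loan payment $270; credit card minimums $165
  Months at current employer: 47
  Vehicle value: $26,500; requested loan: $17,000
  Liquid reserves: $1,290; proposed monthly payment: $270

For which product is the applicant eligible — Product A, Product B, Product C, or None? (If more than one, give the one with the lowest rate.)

Product A

Total debts = (845 + 480 + 940 + 270 + 165) = 2,700; DTI = 2,700/7,450 = 36.2%.
LTV = 17,000/26,500 = 64.2%.
Reserves = 1,290/270 = 4.8 months.
Product A: score 789 ≥ 640; DTI 36.2% ≤ 38% → qualifies.
Product B: score 789 ≥ 620; DTI 36.2% ≤ 38%; LTV 64.2% ≤ 110%; reserves 4.8 ≥ 4 mo → qualifies.
Product C: score 789 ≥ 620; DTI 36.2% ≤ 38%; LTV 64.2% ≤ 110%; employment 47 ≥ 24 mo → qualifies.
Qualifying: Product A, Product B, Product C. Lowest rate is 5.90% → Product A.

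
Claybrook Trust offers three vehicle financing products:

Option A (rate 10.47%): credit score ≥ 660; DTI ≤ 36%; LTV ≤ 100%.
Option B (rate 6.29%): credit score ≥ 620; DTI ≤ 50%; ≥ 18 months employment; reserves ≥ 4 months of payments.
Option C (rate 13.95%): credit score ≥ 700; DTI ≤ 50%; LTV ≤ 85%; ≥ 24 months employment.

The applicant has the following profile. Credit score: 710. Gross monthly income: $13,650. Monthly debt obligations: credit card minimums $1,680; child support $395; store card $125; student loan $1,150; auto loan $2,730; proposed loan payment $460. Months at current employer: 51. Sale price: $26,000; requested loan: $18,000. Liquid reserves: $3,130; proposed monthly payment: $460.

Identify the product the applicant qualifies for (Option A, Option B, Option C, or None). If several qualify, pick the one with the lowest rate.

Total debts = (1,680 + 395 + 125 + 1,150 + 2,730 + 460) = 6,540; DTI = 6,540/13,650 = 47.9%.
LTV = 18,000/26,000 = 69.2%.
Reserves = 3,130/460 = 6.8 months.
Option A: score 710 ≥ 660; DTI 47.9% > 36%; LTV 69.2% ≤ 100% → does not qualify.
Option B: score 710 ≥ 620; DTI 47.9% ≤ 50%; employment 51 ≥ 18 mo; reserves 6.8 ≥ 4 mo → qualifies.
Option C: score 710 ≥ 700; DTI 47.9% ≤ 50%; LTV 69.2% ≤ 85%; employment 51 ≥ 24 mo → qualifies.
Qualifying: Option B, Option C. Lowest rate is 6.29% → Option B.

Option B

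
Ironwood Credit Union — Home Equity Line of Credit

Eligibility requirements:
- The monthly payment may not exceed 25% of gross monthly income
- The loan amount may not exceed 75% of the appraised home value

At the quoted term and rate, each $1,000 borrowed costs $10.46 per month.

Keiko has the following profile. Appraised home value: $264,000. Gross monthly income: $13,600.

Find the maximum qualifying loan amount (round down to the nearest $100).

$198,000

Payment cap: 25% × $13,600 = $3,400/month.
At $10.46 per $1,000, that supports 3,400/10.46 × 1,000 ≈ $325,047 → $325,000.
LTV cap: 75% × $264,000 = $198,000 → $198,000.
Binding constraint: loan-to-value.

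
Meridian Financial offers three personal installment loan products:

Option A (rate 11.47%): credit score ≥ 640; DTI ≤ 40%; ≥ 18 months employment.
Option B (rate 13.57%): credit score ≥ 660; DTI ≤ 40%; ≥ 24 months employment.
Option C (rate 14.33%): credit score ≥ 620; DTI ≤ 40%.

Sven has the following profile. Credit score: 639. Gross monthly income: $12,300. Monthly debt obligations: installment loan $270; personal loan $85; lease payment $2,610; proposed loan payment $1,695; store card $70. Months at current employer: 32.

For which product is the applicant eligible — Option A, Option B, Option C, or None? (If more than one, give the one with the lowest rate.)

Option C

Total debts = (270 + 85 + 2,610 + 1,695 + 70) = 4,730; DTI = 4,730/12,300 = 38.5%.
Option A: score 639 < 640; DTI 38.5% ≤ 40%; employment 32 ≥ 18 mo → does not qualify.
Option B: score 639 < 660; DTI 38.5% ≤ 40%; employment 32 ≥ 24 mo → does not qualify.
Option C: score 639 ≥ 620; DTI 38.5% ≤ 40% → qualifies.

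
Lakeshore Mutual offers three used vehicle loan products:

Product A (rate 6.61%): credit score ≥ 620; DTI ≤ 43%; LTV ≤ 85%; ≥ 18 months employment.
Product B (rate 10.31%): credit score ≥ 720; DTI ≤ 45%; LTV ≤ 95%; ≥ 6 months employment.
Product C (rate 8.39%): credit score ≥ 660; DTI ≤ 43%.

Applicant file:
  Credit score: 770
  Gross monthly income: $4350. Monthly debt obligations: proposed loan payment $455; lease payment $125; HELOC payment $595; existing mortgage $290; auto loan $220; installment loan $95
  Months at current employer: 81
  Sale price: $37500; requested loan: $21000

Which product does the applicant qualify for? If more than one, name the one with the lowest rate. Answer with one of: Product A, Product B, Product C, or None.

Total debts = (455 + 125 + 595 + 290 + 220 + 95) = 1,780; DTI = 1,780/4,350 = 40.9%.
LTV = 21,000/37,500 = 56%.
Product A: score 770 ≥ 620; DTI 40.9% ≤ 43%; LTV 56% ≤ 85%; employment 81 ≥ 18 mo → qualifies.
Product B: score 770 ≥ 720; DTI 40.9% ≤ 45%; LTV 56% ≤ 95%; employment 81 ≥ 6 mo → qualifies.
Product C: score 770 ≥ 660; DTI 40.9% ≤ 43% → qualifies.
Qualifying: Product A, Product B, Product C. Lowest rate is 6.61% → Product A.

Product A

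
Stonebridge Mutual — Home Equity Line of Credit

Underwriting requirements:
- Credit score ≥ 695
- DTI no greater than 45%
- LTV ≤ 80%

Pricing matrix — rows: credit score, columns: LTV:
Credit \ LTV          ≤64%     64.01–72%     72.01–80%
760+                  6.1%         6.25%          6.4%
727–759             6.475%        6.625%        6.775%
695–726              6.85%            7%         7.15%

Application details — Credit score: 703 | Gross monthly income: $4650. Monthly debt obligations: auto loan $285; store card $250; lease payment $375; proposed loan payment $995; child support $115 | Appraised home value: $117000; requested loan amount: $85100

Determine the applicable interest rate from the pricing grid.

Credit score 703 ≥ 695; Total monthly debts = (285 + 250 + 375 + 995 + 115) = 2,020. DTI = 2,020/4,650 = 43.4% ≤ 45%
Loan-to-value = 85,100/117,000 = 72.7% — pass (80% max)
Score 703 is in the 695–726 band; LTV 72.7% is in the 72.01–80% band → 7.15%.

7.15%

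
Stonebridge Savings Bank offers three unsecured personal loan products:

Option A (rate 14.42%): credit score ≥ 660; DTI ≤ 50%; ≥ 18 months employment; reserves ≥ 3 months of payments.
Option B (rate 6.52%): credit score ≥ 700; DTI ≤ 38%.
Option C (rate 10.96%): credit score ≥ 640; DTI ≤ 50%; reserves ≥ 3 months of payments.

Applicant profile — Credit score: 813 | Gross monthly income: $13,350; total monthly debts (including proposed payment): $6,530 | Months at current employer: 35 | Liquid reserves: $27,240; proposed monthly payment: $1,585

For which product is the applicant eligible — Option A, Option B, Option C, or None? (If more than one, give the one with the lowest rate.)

Option C

DTI = 6,530/13,350 = 48.9%.
Reserves = 27,240/1,585 = 17.2 months.
Option A: score 813 ≥ 660; DTI 48.9% ≤ 50%; employment 35 ≥ 18 mo; reserves 17.2 ≥ 3 mo → qualifies.
Option B: score 813 ≥ 700; DTI 48.9% > 38% → does not qualify.
Option C: score 813 ≥ 640; DTI 48.9% ≤ 50%; reserves 17.2 ≥ 3 mo → qualifies.
Qualifying: Option A, Option C. Lowest rate is 10.96% → Option C.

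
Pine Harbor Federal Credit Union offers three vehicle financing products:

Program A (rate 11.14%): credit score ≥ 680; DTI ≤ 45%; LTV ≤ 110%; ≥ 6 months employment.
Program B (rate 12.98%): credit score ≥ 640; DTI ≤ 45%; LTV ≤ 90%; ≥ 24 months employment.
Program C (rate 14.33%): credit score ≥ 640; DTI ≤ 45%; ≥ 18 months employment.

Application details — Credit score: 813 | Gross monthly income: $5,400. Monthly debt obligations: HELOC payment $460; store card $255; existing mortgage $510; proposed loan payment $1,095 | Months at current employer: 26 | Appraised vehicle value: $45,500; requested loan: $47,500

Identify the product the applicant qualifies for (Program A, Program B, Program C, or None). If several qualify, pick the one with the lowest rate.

Program A

Total debts = (460 + 255 + 510 + 1,095) = 2,320; DTI = 2,320/5,400 = 43%.
LTV = 47,500/45,500 = 104.4%.
Program A: score 813 ≥ 680; DTI 43% ≤ 45%; LTV 104.4% ≤ 110%; employment 26 ≥ 6 mo → qualifies.
Program B: score 813 ≥ 640; DTI 43% ≤ 45%; LTV 104.4% > 90%; employment 26 ≥ 24 mo → does not qualify.
Program C: score 813 ≥ 640; DTI 43% ≤ 45%; employment 26 ≥ 18 mo → qualifies.
Qualifying: Program A, Program C. Lowest rate is 11.14% → Program A.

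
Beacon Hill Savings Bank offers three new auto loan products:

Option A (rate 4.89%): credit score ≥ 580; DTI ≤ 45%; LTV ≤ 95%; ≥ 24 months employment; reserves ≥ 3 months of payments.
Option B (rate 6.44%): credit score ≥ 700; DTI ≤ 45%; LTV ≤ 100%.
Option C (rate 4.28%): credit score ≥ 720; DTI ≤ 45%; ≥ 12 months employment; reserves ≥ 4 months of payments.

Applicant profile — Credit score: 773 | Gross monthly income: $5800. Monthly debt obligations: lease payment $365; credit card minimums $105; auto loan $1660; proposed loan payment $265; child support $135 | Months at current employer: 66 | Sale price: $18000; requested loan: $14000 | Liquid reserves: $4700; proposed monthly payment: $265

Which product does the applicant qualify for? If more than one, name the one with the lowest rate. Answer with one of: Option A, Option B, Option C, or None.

Option C

Total debts = (365 + 105 + 1,660 + 265 + 135) = 2,530; DTI = 2,530/5,800 = 43.6%.
LTV = 14,000/18,000 = 77.8%.
Reserves = 4,700/265 = 17.7 months.
Option A: score 773 ≥ 580; DTI 43.6% ≤ 45%; LTV 77.8% ≤ 95%; employment 66 ≥ 24 mo; reserves 17.7 ≥ 3 mo → qualifies.
Option B: score 773 ≥ 700; DTI 43.6% ≤ 45%; LTV 77.8% ≤ 100% → qualifies.
Option C: score 773 ≥ 720; DTI 43.6% ≤ 45%; employment 66 ≥ 12 mo; reserves 17.7 ≥ 4 mo → qualifies.
Qualifying: Option A, Option B, Option C. Lowest rate is 4.28% → Option C.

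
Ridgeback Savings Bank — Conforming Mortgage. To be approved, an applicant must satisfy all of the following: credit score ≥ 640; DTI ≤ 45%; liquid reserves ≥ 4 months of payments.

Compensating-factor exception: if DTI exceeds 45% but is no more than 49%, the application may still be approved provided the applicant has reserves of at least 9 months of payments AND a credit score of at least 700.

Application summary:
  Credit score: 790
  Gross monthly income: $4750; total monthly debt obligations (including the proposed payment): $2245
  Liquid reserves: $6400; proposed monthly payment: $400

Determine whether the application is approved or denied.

Credit score 790 ≥ 640 (meets base)
DTI = 2,245/4,750 = 47.3% > 45% — standard DTI limit exceeded.
Reserves: 6,400 ÷ 400 = 16.0 months (meets 4-month minimum)
47.3% falls in the override range (45%–49%), so the compensating-factor test applies.
Reserves 16.0 ≥ 9 months; credit score 790 ≥ 700.
Both compensating conditions met → exception applies.

Approved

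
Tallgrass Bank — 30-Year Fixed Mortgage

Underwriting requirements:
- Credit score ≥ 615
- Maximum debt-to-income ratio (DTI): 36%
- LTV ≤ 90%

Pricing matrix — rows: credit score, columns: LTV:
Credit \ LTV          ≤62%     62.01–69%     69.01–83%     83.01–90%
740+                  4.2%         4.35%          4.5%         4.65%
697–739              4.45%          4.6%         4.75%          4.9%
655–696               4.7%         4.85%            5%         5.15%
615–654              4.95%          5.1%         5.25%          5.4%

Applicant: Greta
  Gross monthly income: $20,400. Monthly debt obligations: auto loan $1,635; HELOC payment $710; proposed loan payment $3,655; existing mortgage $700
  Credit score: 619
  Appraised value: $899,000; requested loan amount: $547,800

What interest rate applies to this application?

Credit score 619 ≥ 615; Total monthly debts = (1,635 + 710 + 3,655 + 700) = 6,700. DTI = 6,700/20,400 = 32.8% ≤ 36%
LTV = 547,800/899,000 = 60.9% ≤ 90%
Score 619 is in the 615–654 band; LTV 60.9% is in the ≤62% band → 4.95%.

4.95%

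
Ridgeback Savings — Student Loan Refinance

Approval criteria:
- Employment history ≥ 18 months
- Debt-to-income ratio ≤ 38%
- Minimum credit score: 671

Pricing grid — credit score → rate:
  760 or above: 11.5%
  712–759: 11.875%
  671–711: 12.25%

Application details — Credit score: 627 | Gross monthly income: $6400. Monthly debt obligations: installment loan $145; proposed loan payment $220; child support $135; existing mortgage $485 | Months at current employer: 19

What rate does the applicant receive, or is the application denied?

Credit score 627 < 671 (below minimum)
Total monthly debts = (145 + 220 + 135 + 485) = 985. DTI: 985 ÷ 6,400 = 15.4%, within the 38% cap
Employment 19 ≥ 18 months
Not all requirements met → denied.

Denied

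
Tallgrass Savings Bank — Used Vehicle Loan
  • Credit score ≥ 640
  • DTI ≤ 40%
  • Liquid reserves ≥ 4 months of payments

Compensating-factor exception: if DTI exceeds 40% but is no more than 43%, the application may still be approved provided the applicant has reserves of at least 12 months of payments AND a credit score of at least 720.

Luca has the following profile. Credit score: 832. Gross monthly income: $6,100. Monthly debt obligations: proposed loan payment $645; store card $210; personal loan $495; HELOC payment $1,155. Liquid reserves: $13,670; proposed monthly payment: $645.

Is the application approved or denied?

Credit score 832 ≥ 640 (meets base)
Total debts = (645 + 210 + 495 + 1,155) = 2,505. DTI = 2,505/6,100 = 41.1% > 40% — standard DTI limit exceeded.
Reserves: 13,670 ÷ 645 = 21.2 months (meets 4-month minimum)
41.1% falls in the override range (40%–43%), so the compensating-factor test applies.
Reserves 21.2 ≥ 12 months; credit score 832 ≥ 720.
Both override conditions satisfied; DTI exception granted.

Approved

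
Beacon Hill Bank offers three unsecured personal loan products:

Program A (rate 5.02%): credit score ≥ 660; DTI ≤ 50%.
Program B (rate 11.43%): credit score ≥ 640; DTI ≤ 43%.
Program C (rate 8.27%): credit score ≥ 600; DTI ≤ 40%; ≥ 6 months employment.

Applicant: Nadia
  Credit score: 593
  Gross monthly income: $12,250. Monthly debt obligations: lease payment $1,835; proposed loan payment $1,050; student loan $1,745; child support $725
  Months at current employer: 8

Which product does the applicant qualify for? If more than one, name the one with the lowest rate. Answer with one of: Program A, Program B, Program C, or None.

Total debts = (1,835 + 1,050 + 1,745 + 725) = 5,355; DTI = 5,355/12,250 = 43.7%.
Program A: score 593 < 660; DTI 43.7% ≤ 50% → does not qualify.
Program B: score 593 < 640; DTI 43.7% > 43% → does not qualify.
Program C: score 593 < 600; DTI 43.7% > 40%; employment 8 ≥ 6 mo → does not qualify.

None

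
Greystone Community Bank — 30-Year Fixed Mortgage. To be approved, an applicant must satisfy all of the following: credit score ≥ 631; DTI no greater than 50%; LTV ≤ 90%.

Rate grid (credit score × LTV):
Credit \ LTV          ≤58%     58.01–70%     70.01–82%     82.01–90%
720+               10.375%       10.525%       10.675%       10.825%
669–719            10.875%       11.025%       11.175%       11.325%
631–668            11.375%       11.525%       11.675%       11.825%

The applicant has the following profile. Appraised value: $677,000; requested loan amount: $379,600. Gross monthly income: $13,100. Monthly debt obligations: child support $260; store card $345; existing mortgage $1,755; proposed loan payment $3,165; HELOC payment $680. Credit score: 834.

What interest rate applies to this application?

10.375%

Credit score 834 ≥ 631; Total monthly debts = (260 + 345 + 1,755 + 3,165 + 680) = 6,205. Debt-to-income = 6,205/13,100 = 47.4% — meets 50% limit
LTV = 379,600/677,000 = 56.1% ≤ 90%
Credit 834 → row 720+; LTV 56.1% → column ≤58%. Grid cell → 10.375%.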